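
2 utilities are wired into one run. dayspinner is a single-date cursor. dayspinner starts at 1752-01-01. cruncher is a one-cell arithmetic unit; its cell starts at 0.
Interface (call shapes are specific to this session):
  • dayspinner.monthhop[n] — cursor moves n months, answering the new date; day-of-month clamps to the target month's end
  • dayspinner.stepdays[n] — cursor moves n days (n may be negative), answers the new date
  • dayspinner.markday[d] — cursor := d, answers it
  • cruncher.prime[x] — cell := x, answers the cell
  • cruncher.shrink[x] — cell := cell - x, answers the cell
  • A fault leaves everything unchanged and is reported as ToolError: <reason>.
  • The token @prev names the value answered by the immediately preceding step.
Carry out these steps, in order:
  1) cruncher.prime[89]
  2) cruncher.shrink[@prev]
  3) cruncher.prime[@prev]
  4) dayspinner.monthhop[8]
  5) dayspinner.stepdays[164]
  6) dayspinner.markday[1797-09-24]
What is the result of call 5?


Answer: 1753-02-12

Derivation:
==> cruncher.prime(89)
<== 89
==> cruncher.shrink(@prev)
<== 0
==> cruncher.prime(@prev)
<== 0
==> dayspinner.monthhop(8)
<== 1752-09-01
==> dayspinner.stepdays(164)
<== 1753-02-12
==> dayspinner.markday(1797-09-24)
<== 1797-09-24


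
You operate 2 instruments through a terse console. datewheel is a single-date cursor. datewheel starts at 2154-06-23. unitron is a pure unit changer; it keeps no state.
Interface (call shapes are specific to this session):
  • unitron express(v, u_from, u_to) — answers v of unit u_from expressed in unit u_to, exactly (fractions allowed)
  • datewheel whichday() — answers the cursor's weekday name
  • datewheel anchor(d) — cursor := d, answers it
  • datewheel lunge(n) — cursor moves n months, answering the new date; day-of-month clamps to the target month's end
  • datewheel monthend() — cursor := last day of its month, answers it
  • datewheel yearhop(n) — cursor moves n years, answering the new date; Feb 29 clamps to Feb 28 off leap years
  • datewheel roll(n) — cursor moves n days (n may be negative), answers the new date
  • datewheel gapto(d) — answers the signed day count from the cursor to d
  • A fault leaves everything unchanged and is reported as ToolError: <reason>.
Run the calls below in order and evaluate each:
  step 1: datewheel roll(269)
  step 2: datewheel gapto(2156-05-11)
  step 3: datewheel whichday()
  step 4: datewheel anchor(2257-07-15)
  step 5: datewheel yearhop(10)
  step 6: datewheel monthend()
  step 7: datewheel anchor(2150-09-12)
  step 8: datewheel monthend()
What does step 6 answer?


Answer: 2267-07-31

Derivation:
→ datewheel roll(n: 269)
← 2155-03-19
→ datewheel gapto(d: 2156-05-11)
← 419
→ datewheel whichday()
← Wednesday
→ datewheel anchor(d: 2257-07-15)
← 2257-07-15
→ datewheel yearhop(n: 10)
← 2267-07-15
→ datewheel monthend()
← 2267-07-31
→ datewheel anchor(d: 2150-09-12)
← 2150-09-12
→ datewheel monthend()
← 2150-09-30


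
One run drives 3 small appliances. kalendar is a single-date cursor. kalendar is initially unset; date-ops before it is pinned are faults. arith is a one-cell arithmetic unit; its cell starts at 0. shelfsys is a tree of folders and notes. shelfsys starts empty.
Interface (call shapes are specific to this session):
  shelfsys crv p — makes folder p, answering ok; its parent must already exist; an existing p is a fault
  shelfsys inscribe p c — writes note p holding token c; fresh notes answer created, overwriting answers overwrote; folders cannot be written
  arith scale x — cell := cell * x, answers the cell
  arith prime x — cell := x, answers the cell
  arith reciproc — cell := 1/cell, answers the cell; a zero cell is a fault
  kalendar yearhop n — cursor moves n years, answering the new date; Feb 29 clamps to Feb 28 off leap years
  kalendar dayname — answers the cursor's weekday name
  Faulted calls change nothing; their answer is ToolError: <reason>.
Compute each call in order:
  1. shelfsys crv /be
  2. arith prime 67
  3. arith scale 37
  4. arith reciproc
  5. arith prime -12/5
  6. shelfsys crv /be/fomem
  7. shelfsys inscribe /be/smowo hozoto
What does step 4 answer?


Answer: 1/2479

Derivation:
Then shelfsys crv using p: /be, and observe ok.
Then arith prime using x: 67, and get 67.
Using arith scale using x: 37, and get 2479.
Then arith reciproc(), and get 1/2479.
Invoking arith prime using x: -12/5, and see -12/5.
I try shelfsys crv using p: /be/fomem, yielding ok.
Next I call shelfsys inscribe using p: /be/smowo, c: hozoto: created.


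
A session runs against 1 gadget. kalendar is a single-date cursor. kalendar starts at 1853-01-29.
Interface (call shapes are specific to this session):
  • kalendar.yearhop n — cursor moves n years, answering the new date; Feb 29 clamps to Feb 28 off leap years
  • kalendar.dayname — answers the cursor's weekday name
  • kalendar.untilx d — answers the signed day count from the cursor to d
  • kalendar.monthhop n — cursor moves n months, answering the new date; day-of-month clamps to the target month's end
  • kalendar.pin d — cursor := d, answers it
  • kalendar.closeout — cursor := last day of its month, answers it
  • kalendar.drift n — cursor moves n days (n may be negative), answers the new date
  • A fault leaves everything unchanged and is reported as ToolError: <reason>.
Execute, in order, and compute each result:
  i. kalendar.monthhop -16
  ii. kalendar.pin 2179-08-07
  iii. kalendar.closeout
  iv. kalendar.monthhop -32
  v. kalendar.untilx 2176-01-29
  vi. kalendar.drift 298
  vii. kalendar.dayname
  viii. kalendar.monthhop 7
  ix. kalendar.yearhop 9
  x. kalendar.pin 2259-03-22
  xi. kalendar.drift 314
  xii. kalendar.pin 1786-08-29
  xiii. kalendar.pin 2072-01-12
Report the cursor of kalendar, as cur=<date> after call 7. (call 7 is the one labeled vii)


Next I call monthhop using -16, giving 1851-09-29.
Calling pin using 2179-08-07, yielding 2179-08-07.
Then closeout(): 2179-08-31.
Invoking monthhop using -32, yielding 2176-12-31.
Now I run untilx using 2176-01-29, yielding -337.
I run drift using 298, and observe 2177-10-25.
I run dayname, giving Saturday.
Next I call monthhop using 7, → 2178-05-25.
Using yearhop using 9, and get 2187-05-25.
Now I run pin using 2259-03-22, giving 2259-03-22.
I try drift using 314, — result: 2260-01-30.
I run pin using 1786-08-29, and observe 1786-08-29.
Then pin using 2072-01-12, which returns 2072-01-12.

Answer: cur=2177-10-25


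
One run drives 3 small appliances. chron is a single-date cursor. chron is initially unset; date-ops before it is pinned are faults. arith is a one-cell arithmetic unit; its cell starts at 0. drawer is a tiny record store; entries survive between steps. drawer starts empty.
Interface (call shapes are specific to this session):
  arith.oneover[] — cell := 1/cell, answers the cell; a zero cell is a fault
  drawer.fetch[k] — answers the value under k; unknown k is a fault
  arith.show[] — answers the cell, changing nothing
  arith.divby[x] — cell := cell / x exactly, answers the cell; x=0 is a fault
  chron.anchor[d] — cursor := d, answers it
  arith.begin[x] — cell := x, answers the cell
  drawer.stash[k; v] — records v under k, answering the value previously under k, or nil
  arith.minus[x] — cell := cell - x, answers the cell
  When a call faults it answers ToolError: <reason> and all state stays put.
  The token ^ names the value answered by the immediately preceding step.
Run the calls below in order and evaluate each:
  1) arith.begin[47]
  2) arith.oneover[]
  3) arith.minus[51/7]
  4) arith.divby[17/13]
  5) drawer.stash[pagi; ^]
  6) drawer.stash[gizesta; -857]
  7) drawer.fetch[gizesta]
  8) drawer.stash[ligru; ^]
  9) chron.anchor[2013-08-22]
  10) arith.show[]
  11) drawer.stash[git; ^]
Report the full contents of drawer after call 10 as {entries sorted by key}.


! arith.begin(x=47) == 47
! arith.oneover() == 1/47
! arith.minus(x=51/7) == -2390/329
! arith.divby(x=17/13) == -31070/5593
! drawer.stash(k=pagi, v=^) == nil
! drawer.stash(k=gizesta, v=-857) == nil
! drawer.fetch(k=gizesta) == -857
! drawer.stash(k=ligru, v=^) == nil
! chron.anchor(d=2013-08-22) == 2013-08-22
! arith.show() == -31070/5593
! drawer.stash(k=git, v=^) == nil

Answer: {gizesta=-857, ligru=-857, pagi=-31070/5593}


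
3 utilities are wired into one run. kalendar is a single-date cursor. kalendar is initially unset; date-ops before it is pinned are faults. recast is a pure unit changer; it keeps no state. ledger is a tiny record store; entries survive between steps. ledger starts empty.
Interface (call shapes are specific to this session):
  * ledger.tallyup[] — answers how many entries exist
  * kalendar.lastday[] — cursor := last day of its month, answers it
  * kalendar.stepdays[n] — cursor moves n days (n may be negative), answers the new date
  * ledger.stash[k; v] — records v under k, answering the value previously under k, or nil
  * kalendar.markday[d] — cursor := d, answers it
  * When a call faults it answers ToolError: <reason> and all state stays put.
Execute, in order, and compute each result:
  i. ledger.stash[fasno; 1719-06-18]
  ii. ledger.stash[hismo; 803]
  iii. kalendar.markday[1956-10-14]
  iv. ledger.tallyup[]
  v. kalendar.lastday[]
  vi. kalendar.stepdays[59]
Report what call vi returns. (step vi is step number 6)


> ledger.stash k: fasno v: 1719-06-18
[out] nil
> ledger.stash k: hismo v: 803
[out] nil
> kalendar.markday d: 1956-10-14
[out] 1956-10-14
> ledger.tallyup
[out] 2
> kalendar.lastday
[out] 1956-10-31
> kalendar.stepdays n: 59
[out] 1956-12-29

Answer: 1956-12-29


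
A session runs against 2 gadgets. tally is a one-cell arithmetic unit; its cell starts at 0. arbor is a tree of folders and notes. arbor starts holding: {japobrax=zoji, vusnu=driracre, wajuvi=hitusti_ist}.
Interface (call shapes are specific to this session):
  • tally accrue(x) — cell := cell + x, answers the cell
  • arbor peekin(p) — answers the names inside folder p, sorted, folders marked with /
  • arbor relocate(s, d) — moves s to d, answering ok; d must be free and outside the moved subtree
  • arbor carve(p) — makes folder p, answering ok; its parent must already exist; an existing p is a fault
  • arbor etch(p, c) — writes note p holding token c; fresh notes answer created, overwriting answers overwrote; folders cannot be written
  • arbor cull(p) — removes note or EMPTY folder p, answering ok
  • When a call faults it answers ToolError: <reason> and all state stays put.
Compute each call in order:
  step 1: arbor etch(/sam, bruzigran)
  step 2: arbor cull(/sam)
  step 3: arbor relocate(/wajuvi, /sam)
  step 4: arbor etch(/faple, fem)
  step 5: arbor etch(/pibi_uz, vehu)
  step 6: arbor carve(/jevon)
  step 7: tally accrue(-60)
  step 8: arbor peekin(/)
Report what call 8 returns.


Act: arbor etch[p→/sam; c→bruzigran]
Obs: created
Act: arbor cull[p→/sam]
Obs: ok
Act: arbor relocate[s→/wajuvi; d→/sam]
Obs: ok
Act: arbor etch[p→/faple; c→fem]
Obs: created
Act: arbor etch[p→/pibi_uz; c→vehu]
Obs: created
Act: arbor carve[p→/jevon]
Obs: ok
Act: tally accrue[x→-60]
Obs: -60
Act: arbor peekin[p→/]
Obs: [faple, japobrax, jevon/, pibi_uz, sam, vusnu]

Answer: [faple, japobrax, jevon/, pibi_uz, sam, vusnu]


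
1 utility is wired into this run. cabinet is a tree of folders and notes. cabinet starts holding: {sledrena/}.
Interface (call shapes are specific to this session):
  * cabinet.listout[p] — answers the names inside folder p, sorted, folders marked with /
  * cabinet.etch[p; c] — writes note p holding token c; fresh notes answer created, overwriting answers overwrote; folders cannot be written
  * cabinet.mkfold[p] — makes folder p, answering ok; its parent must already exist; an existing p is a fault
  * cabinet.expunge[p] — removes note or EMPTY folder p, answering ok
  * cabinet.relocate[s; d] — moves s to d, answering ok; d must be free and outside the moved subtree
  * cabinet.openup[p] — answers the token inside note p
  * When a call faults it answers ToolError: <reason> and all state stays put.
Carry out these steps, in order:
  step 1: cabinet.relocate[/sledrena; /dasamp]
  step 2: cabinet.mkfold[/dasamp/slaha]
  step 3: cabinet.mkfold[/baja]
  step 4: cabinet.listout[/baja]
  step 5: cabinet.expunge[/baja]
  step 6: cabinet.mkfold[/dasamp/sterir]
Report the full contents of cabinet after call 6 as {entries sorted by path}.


Then cabinet.relocate with s→/sledrena, d→/dasamp, and get ok.
I try cabinet.mkfold with p→/dasamp/slaha: ok.
I try cabinet.mkfold with p→/baja, and see ok.
Invoking cabinet.listout with p→/baja, — result: [].
I invoke cabinet.expunge with p→/baja, → ok.
I try cabinet.mkfold with p→/dasamp/sterir, yielding ok.

Answer: {dasamp/, dasamp/slaha/, dasamp/sterir/}


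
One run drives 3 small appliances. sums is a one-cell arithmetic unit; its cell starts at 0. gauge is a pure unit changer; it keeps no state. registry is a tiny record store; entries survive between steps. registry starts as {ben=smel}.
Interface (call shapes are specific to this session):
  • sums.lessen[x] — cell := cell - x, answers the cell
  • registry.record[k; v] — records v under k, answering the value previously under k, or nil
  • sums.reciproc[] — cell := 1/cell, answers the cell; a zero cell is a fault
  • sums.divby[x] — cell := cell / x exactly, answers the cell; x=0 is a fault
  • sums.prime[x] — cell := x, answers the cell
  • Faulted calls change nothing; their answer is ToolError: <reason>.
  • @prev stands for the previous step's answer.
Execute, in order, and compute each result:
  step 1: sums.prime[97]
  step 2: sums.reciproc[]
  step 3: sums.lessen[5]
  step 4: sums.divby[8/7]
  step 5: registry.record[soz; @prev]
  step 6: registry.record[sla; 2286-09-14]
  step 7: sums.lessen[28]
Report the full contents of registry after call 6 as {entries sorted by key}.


Answer: {ben=smel, sla=2286-09-14, soz=-847/194}

Derivation:
[in] prime x=97
= 97
[in] reciproc
= 1/97
[in] lessen x=5
= -484/97
[in] divby x=8/7
= -847/194
[in] record k=soz v=@prev
= nil
[in] record k=sla v=2286-09-14
= nil
[in] lessen x=28
= -6279/194


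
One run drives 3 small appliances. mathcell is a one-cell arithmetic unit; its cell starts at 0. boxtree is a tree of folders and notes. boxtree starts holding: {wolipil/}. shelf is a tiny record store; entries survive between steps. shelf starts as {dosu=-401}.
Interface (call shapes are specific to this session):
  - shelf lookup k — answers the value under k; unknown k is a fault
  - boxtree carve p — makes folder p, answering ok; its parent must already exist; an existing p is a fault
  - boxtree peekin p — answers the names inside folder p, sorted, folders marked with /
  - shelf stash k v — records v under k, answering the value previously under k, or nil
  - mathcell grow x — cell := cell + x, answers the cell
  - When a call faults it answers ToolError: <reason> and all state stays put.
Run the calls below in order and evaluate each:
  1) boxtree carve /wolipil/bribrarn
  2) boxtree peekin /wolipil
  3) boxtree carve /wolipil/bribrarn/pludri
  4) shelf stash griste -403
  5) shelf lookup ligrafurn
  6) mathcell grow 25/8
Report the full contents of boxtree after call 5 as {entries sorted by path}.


CALL boxtree carve[p: /wolipil/bribrarn]
RET  ok
CALL boxtree peekin[p: /wolipil]
RET  [bribrarn/]
CALL boxtree carve[p: /wolipil/bribrarn/pludri]
RET  ok
CALL shelf stash[k: griste; v: -403]
RET  nil
CALL shelf lookup[k: ligrafurn]
RET  ToolError: no such key ligrafurn
CALL mathcell grow[x: 25/8]
RET  25/8

Answer: {wolipil/, wolipil/bribrarn/, wolipil/bribrarn/pludri/}


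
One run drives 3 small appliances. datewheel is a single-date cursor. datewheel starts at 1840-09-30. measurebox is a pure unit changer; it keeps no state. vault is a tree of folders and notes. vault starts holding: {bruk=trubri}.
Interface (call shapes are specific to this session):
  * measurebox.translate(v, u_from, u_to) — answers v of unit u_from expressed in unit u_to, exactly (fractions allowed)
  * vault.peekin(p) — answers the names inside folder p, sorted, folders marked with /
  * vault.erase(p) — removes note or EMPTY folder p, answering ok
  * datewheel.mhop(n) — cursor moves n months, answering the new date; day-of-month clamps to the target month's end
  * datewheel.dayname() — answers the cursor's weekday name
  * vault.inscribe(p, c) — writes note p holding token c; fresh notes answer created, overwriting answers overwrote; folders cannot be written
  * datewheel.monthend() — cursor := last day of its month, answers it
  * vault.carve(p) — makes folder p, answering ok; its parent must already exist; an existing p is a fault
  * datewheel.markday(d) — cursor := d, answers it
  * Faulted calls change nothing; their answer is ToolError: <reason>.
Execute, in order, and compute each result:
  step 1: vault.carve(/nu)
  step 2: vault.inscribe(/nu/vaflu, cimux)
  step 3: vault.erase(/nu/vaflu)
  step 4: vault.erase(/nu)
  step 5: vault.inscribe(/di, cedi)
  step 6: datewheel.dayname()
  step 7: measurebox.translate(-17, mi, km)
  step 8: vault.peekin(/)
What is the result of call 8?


Answer: [bruk, di]

Derivation:
% 1. carve(p='/nu') => ok
% 2. inscribe(p='/nu/vaflu', c='cimux') => created
% 3. erase(p='/nu/vaflu') => ok
% 4. erase(p='/nu') => ok
% 5. inscribe(p='/di', c='cedi') => created
% 6. dayname() => Wednesday
% 7. translate(v='-17', u_from='mi', u_to='km') => -427482/15625
% 8. peekin(p='/') => [bruk, di]


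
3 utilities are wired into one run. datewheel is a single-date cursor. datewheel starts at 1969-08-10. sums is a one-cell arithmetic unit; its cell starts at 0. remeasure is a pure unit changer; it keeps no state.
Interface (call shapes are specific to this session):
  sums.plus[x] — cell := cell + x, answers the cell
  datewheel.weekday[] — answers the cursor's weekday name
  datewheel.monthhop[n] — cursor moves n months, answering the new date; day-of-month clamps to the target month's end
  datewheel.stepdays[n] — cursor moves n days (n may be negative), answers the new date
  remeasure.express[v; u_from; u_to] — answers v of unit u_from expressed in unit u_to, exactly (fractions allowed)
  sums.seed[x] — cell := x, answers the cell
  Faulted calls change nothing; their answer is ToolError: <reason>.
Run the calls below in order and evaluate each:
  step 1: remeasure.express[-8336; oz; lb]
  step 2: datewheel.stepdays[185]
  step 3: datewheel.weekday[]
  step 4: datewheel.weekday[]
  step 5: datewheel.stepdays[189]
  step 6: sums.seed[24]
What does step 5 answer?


! 1. remeasure.express(-8336, oz, lb) ~> -521
! 2. datewheel.stepdays(185) ~> 1970-02-11
! 3. datewheel.weekday() ~> Wednesday
! 4. datewheel.weekday() ~> Wednesday
! 5. datewheel.stepdays(189) ~> 1970-08-19
! 6. sums.seed(24) ~> 24

Answer: 1970-08-19


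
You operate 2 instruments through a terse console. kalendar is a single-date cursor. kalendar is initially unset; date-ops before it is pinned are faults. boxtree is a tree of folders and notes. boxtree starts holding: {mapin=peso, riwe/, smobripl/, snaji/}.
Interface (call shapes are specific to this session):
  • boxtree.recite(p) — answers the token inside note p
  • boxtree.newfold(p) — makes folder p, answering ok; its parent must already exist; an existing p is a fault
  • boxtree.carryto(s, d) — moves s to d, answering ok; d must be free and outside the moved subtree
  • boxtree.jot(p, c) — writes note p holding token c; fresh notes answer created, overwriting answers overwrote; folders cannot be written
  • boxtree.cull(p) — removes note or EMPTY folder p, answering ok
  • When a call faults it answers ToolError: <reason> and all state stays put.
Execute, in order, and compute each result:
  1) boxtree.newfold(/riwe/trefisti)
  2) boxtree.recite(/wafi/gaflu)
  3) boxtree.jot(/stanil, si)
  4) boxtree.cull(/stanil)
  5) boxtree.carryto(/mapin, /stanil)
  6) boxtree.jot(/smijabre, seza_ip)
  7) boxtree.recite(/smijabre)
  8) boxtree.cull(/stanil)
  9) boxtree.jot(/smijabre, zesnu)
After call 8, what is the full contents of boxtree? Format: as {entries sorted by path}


Answer: {riwe/, riwe/trefisti/, smijabre=seza_ip, smobripl/, snaji/}

Derivation:
# newfold(p→/riwe/trefisti) => ok
# recite(p→/wafi/gaflu) => ToolError: not found
# jot(p→/stanil, c→si) => created
# cull(p→/stanil) => ok
# carryto(s→/mapin, d→/stanil) => ok
# jot(p→/smijabre, c→seza_ip) => created
# recite(p→/smijabre) => seza_ip
# cull(p→/stanil) => ok
# jot(p→/smijabre, c→zesnu) => overwrote


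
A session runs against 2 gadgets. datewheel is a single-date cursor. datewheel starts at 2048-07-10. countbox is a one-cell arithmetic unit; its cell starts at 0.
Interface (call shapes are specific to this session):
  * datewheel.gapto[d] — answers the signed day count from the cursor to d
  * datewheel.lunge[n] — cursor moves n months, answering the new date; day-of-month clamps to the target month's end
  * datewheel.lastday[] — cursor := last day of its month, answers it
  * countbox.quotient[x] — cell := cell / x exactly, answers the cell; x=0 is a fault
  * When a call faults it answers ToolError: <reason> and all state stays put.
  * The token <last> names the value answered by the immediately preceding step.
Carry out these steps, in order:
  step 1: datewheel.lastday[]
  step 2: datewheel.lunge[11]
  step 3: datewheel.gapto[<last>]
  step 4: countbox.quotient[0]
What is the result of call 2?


→ datewheel.lastday()
← 2048-07-31
→ datewheel.lunge(n='11')
← 2049-06-30
→ datewheel.gapto(d='<last>')
← 0
→ countbox.quotient(x='0')
← ToolError: division by zero

Answer: 2049-06-30


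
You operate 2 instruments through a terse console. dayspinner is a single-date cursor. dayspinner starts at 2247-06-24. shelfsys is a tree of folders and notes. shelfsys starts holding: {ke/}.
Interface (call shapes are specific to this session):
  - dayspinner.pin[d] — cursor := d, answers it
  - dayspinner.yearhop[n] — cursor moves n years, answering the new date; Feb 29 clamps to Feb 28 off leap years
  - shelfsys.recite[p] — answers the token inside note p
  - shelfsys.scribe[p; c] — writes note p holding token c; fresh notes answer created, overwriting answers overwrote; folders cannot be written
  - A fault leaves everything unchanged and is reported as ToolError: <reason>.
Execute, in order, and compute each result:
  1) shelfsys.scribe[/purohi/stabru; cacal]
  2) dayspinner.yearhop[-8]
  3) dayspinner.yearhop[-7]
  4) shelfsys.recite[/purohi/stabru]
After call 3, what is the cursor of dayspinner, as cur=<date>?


Answer: cur=2232-06-24

Derivation:
;; 1. scribe(p: /purohi/stabru, c: cacal) => ToolError: no parent
;; 2. yearhop(n: -8) => 2239-06-24
;; 3. yearhop(n: -7) => 2232-06-24
;; 4. recite(p: /purohi/stabru) => ToolError: not found


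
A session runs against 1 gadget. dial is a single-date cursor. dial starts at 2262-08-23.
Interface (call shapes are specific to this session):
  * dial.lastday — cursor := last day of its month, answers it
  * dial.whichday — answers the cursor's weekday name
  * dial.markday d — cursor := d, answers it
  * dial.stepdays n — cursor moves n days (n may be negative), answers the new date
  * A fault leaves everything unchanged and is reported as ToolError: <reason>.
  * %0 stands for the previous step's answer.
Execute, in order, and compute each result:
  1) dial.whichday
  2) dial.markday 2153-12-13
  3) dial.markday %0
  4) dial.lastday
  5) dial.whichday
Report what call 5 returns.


I run dial.whichday(), which returns Saturday.
Invoking dial.markday passing d: 2153-12-13, and observe 2153-12-13.
Now I run dial.markday passing d: %0: 2153-12-13.
Calling dial.lastday(), giving 2153-12-31.
I call dial.whichday, which returns Monday.

Answer: Monday


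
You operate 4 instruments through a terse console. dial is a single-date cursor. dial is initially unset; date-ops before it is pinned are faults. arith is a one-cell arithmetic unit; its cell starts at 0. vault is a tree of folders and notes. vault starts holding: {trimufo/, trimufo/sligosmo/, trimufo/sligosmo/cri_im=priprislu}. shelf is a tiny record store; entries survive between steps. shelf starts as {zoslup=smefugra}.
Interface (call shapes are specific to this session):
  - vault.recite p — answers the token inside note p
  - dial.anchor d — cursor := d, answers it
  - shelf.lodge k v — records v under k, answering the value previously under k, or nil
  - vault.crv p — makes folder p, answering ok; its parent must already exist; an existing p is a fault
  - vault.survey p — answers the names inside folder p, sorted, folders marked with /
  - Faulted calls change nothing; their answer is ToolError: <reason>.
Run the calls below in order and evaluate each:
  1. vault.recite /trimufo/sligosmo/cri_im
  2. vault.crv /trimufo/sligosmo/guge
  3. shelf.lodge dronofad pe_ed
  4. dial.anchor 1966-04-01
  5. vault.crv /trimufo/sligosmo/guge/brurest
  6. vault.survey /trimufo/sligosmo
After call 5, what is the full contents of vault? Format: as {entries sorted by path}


Answer: {trimufo/, trimufo/sligosmo/, trimufo/sligosmo/cri_im=priprislu, trimufo/sligosmo/guge/, trimufo/sligosmo/guge/brurest/}

Derivation:
I invoke vault.recite passing p='/trimufo/sligosmo/cri_im', — result: priprislu.
I use vault.crv passing p='/trimufo/sligosmo/guge', giving ok.
Next I call shelf.lodge passing k='dronofad', v='pe_ed', and get nil.
I call dial.anchor passing d='1966-04-01': 1966-04-01.
Now I run vault.crv passing p='/trimufo/sligosmo/guge/brurest', and get ok.
Invoking vault.survey passing p='/trimufo/sligosmo', and get [cri_im, guge/].


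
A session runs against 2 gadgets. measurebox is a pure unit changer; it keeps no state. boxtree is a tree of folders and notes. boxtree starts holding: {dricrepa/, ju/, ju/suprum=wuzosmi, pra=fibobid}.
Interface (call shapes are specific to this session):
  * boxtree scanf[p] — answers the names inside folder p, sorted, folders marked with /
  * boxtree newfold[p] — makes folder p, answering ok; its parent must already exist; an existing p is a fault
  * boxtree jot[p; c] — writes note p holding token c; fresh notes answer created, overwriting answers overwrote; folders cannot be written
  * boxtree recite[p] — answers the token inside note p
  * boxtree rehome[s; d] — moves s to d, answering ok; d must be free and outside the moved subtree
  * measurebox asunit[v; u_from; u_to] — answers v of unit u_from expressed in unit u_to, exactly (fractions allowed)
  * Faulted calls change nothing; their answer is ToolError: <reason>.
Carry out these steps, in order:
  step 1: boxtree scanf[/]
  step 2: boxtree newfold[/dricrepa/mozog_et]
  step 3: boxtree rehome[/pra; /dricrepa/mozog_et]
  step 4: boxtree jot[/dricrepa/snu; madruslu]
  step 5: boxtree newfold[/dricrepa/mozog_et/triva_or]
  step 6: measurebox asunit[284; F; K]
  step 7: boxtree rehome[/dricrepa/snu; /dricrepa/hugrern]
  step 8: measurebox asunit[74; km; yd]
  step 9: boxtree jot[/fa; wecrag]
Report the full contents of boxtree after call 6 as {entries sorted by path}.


-> boxtree scanf(p=/)
<- [dricrepa/, ju/, pra]
-> boxtree newfold(p=/dricrepa/mozog_et)
<- ok
-> boxtree rehome(s=/pra, d=/dricrepa/mozog_et)
<- ToolError: exists
-> boxtree jot(p=/dricrepa/snu, c=madruslu)
<- created
-> boxtree newfold(p=/dricrepa/mozog_et/triva_or)
<- ok
-> measurebox asunit(v=284, u_from=F, u_to=K)
<- 8263/20
-> boxtree rehome(s=/dricrepa/snu, d=/dricrepa/hugrern)
<- ok
-> measurebox asunit(v=74, u_from=km, u_to=yd)
<- 92500000/1143
-> boxtree jot(p=/fa, c=wecrag)
<- created

Answer: {dricrepa/, dricrepa/mozog_et/, dricrepa/mozog_et/triva_or/, dricrepa/snu=madruslu, ju/, ju/suprum=wuzosmi, pra=fibobid}


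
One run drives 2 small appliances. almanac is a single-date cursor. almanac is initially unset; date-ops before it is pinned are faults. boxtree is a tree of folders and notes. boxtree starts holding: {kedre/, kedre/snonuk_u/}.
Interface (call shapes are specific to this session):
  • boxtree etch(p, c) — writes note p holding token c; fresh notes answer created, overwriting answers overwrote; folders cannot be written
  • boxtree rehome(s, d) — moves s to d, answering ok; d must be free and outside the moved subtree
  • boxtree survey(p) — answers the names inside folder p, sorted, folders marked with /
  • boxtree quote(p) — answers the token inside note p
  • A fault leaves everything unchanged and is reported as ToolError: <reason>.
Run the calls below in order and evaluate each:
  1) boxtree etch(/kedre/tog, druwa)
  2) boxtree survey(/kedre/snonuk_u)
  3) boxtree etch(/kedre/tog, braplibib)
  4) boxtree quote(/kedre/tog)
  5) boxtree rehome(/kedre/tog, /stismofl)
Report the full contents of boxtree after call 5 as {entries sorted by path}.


I run boxtree etch on p='/kedre/tog', c='druwa', and observe created.
Using boxtree survey on p='/kedre/snonuk_u': [].
Then boxtree etch on p='/kedre/tog', c='braplibib', — result: overwrote.
I run boxtree quote on p='/kedre/tog': braplibib.
I invoke boxtree rehome on s='/kedre/tog', d='/stismofl', giving ok.

Answer: {kedre/, kedre/snonuk_u/, stismofl=braplibib}


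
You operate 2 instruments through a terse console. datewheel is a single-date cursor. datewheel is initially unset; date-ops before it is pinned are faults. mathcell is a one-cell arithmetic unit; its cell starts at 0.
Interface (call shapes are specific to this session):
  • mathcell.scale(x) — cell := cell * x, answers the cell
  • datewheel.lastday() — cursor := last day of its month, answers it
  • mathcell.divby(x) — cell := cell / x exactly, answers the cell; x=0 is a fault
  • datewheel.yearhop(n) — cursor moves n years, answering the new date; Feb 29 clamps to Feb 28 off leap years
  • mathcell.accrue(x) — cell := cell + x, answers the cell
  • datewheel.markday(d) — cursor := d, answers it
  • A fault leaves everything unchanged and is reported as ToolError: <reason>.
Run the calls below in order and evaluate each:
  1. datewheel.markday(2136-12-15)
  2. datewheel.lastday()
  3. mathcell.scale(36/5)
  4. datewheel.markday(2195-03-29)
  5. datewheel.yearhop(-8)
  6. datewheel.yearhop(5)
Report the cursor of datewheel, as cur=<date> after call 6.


// datewheel.markday(2136-12-15) : 2136-12-15
// datewheel.lastday() : 2136-12-31
// mathcell.scale(36/5) : 0
// datewheel.markday(2195-03-29) : 2195-03-29
// datewheel.yearhop(-8) : 2187-03-29
// datewheel.yearhop(5) : 2192-03-29

Answer: cur=2192-03-29


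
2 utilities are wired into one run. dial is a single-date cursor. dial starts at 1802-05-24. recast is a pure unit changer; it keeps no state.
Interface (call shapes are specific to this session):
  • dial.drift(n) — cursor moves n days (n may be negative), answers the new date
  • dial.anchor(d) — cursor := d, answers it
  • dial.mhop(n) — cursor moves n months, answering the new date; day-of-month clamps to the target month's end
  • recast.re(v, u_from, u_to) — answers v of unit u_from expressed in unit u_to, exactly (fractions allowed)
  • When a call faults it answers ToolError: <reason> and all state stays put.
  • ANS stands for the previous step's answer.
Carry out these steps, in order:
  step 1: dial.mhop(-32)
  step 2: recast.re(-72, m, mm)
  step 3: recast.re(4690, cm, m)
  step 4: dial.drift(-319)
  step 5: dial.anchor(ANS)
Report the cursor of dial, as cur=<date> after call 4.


I use mhop(n: -32), yielding 1799-09-24.
Then re(v: -72, u_from: m, u_to: mm), → -72000.
I invoke re(v: 4690, u_from: cm, u_to: m), — result: 469/10.
I call drift(n: -319), — result: 1798-11-09.
Now I run anchor(d: ANS), → 1798-11-09.

Answer: cur=1798-11-09


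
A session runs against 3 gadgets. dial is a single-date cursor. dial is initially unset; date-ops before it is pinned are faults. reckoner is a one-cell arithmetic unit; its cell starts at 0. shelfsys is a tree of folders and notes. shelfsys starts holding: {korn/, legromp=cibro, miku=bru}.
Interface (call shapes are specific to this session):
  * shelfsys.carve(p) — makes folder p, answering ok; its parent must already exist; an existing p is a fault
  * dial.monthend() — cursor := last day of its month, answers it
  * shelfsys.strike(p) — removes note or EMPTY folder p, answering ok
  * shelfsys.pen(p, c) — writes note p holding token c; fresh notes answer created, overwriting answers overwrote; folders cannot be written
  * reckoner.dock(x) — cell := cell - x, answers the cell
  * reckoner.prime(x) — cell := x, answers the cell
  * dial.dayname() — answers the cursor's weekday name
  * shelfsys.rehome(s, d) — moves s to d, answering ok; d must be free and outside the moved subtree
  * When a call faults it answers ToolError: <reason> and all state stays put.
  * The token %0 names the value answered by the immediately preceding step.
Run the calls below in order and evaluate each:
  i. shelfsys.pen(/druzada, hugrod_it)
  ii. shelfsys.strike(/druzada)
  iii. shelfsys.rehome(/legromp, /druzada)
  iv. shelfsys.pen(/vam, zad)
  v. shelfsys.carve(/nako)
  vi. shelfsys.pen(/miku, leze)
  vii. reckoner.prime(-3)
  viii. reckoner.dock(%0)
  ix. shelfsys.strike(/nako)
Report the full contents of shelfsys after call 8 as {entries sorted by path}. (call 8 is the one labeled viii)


·→ shelfsys.pen(p='/druzada', c='hugrod_it')
·← created
·→ shelfsys.strike(p='/druzada')
·← ok
·→ shelfsys.rehome(s='/legromp', d='/druzada')
·← ok
·→ shelfsys.pen(p='/vam', c='zad')
·← created
·→ shelfsys.carve(p='/nako')
·← ok
·→ shelfsys.pen(p='/miku', c='leze')
·← overwrote
·→ reckoner.prime(x='-3')
·← -3
·→ reckoner.dock(x='%0')
·← 0
·→ shelfsys.strike(p='/nako')
·← ok

Answer: {druzada=cibro, korn/, miku=leze, nako/, vam=zad}


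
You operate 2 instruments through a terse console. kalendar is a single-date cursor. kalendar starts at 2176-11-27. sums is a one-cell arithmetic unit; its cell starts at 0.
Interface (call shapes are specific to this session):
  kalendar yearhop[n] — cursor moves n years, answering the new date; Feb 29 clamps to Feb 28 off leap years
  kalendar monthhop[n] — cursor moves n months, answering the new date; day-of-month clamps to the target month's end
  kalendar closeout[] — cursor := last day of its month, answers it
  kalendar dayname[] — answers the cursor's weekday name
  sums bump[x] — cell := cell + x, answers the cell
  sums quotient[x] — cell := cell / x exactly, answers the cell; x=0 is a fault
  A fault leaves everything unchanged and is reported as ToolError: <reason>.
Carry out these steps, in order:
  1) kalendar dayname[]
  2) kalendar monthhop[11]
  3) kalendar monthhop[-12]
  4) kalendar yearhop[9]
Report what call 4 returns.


Answer: 2185-10-27

Derivation:
CALL kalendar dayname[]
RET  Wednesday
CALL kalendar monthhop[n=11]
RET  2177-10-27
CALL kalendar monthhop[n=-12]
RET  2176-10-27
CALL kalendar yearhop[n=9]
RET  2185-10-27


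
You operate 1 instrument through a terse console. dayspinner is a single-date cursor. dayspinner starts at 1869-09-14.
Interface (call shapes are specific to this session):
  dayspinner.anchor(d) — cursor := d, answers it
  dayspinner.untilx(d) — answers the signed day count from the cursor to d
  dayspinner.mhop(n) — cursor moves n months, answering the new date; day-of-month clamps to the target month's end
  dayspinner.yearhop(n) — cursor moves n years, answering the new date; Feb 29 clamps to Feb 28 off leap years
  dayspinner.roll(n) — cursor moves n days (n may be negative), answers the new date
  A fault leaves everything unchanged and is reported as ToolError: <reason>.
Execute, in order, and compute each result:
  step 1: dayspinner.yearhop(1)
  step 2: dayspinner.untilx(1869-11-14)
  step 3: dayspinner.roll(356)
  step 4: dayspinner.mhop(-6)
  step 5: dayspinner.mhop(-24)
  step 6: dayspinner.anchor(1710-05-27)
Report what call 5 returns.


I try dayspinner.yearhop using n='1', and get 1870-09-14.
I invoke dayspinner.untilx using d='1869-11-14', → -304.
I run dayspinner.roll using n='356', and get 1871-09-05.
I invoke dayspinner.mhop using n='-6', → 1871-03-05.
Now I run dayspinner.mhop using n='-24', → 1869-03-05.
Now I run dayspinner.anchor using d='1710-05-27', and see 1710-05-27.

Answer: 1869-03-05


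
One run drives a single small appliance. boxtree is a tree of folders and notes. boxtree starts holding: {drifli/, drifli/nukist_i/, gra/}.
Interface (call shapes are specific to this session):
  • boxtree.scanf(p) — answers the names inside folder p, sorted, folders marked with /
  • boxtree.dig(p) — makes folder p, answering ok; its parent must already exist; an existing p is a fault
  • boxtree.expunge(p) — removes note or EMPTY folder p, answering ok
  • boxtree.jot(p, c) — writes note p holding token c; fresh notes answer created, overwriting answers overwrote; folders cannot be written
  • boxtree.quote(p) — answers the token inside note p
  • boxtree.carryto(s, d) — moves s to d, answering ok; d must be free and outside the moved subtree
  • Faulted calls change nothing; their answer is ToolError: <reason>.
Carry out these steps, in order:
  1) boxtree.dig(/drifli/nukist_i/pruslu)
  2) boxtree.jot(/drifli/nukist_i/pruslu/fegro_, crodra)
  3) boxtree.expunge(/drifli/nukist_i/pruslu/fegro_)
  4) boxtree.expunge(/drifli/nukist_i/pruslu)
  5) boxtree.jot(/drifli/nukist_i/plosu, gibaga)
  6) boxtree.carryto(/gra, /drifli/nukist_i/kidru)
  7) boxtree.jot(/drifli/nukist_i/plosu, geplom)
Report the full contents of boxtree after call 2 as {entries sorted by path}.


CALL boxtree.dig[p: /drifli/nukist_i/pruslu]
RET  ok
CALL boxtree.jot[p: /drifli/nukist_i/pruslu/fegro_; c: crodra]
RET  created
CALL boxtree.expunge[p: /drifli/nukist_i/pruslu/fegro_]
RET  ok
CALL boxtree.expunge[p: /drifli/nukist_i/pruslu]
RET  ok
CALL boxtree.jot[p: /drifli/nukist_i/plosu; c: gibaga]
RET  created
CALL boxtree.carryto[s: /gra; d: /drifli/nukist_i/kidru]
RET  ok
CALL boxtree.jot[p: /drifli/nukist_i/plosu; c: geplom]
RET  overwrote

Answer: {drifli/, drifli/nukist_i/, drifli/nukist_i/pruslu/, drifli/nukist_i/pruslu/fegro_=crodra, gra/}


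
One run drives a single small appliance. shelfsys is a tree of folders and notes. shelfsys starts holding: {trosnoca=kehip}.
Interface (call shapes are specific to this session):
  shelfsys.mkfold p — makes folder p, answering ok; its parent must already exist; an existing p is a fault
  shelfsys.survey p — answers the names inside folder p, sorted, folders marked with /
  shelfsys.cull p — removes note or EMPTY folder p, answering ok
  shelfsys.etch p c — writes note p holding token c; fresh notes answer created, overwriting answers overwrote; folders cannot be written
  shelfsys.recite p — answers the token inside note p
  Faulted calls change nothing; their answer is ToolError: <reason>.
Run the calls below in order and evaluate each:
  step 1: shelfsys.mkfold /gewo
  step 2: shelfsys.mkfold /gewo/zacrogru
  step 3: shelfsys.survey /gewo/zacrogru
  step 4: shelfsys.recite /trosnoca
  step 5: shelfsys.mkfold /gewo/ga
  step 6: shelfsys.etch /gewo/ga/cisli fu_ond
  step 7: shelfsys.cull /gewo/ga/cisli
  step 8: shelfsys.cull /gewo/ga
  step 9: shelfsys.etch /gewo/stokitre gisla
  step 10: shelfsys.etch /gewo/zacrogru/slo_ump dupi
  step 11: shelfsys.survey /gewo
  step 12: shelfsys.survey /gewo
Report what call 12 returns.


I try mkfold(p→/gewo), — result: ok.
Calling mkfold(p→/gewo/zacrogru), yielding ok.
Then survey(p→/gewo/zacrogru), and get [].
Next I call recite(p→/trosnoca), — result: kehip.
I call mkfold(p→/gewo/ga), and see ok.
Using etch(p→/gewo/ga/cisli, c→fu_ond), yielding created.
Invoking cull(p→/gewo/ga/cisli), and get ok.
I try cull(p→/gewo/ga), → ok.
Calling etch(p→/gewo/stokitre, c→gisla): created.
I invoke etch(p→/gewo/zacrogru/slo_ump, c→dupi), and see created.
Calling survey(p→/gewo), → [stokitre, zacrogru/].
Invoking survey(p→/gewo), → [stokitre, zacrogru/].

Answer: [stokitre, zacrogru/]


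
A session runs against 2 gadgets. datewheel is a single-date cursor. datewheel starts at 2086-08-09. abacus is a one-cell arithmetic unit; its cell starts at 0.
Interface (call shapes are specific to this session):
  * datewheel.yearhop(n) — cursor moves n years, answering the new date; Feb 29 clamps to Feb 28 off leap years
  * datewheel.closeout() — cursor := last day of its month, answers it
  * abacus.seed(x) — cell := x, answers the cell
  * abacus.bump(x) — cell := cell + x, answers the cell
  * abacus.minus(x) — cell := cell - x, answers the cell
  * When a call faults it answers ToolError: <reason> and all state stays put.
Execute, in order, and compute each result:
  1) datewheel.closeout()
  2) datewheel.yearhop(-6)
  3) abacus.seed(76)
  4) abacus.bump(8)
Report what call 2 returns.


Answer: 2080-08-31

Derivation:
·→ closeout()
·← 2086-08-31
·→ yearhop(n=-6)
·← 2080-08-31
·→ seed(x=76)
·← 76
·→ bump(x=8)
·← 84
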